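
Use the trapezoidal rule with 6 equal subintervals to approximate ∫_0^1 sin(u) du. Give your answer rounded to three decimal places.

0.459

Δu = (1 − 0)/6 = 1/6.
f(0) ≈ 0.000, f(1/6) ≈ 0.166, f(1/3) ≈ 0.327, f(0.5) ≈ 0.479, f(2/3) ≈ 0.618, f(5/6) ≈ 0.740, f(1) ≈ 0.841.
T_6 = (Δu/2)·[f(u_0) + 2f(u_1) + ... + 2f(u_{5}) + f(u_6)].
Sum ≈ 0.459.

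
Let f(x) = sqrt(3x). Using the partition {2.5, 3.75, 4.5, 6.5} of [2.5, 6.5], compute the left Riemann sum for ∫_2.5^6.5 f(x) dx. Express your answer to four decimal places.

13.2873

Subinterval widths: 1.25, 0.75, 2.
Left endpoints: 2.5, 3.75, 4.5.
f(2.5) ≈ 2.7386, f(3.75) ≈ 3.3541, f(4.5) ≈ 3.6742.
Sum = Σ Δx_i · f(x_i).
Sum ≈ 13.2873.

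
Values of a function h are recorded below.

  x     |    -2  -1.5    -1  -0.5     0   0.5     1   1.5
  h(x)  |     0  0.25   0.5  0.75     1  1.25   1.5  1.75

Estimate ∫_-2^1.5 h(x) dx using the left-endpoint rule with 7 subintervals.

Δx = 0.5.
Sum = 0.5·[0 + 0.25 + 0.5 + 0.75 + 1 + 1.25 + 1.5] = 2.625.

2.625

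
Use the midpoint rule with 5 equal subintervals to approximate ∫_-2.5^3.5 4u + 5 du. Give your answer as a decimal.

Δu = (3.5 − (-2.5))/5 = 1.2.
Midpoints: -1.9, -0.7, 0.5, 1.7, 2.9.
f(-1.9) = -2.6, f(-0.7) = 2.2, f(0.5) = 7, f(1.7) = 11.8, f(2.9) = 16.6.
Sum = Δu · [f(-1.9) + f(-0.7) + f(0.5) + f(1.7) + f(2.9)].
Sum = 42.

42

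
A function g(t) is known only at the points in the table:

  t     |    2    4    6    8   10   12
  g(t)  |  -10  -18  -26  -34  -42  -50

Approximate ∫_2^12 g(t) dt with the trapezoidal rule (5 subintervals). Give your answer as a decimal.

-300

Δt = 2.
T_5 = (2/2)·[(-10) + 2·(-18) + 2·(-26) + 2·(-34) + 2·(-42) + (-50)] = -300.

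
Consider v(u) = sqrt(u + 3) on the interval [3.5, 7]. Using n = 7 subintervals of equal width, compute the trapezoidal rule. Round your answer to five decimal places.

10.03318

Δu = (7 − 3.5)/7 = 0.5.
v(3.5) ≈ 2.54951, v(4) ≈ 2.64575, v(4.5) ≈ 2.73861, v(5) ≈ 2.82843, v(5.5) ≈ 2.91548, v(6) ≈ 3.00000, v(6.5) ≈ 3.08221, v(7) ≈ 3.16228.
T_7 = (Δu/2)·[v(u_0) + 2v(u_1) + ... + 2v(u_{6}) + v(u_7)].
Sum ≈ 10.03318.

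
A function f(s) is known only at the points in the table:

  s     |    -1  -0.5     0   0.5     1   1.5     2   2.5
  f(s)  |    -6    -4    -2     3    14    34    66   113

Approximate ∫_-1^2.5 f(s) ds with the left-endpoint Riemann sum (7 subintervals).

Δs = 0.5.
Sum = 0.5·[(-6) + (-4) + (-2) + 3 + 14 + 34 + 66] = 52.5.

52.5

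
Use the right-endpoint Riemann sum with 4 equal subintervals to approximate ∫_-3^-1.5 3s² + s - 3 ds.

12.33984375

Δs = (-1.5 − (-3))/4 = 0.375.
Right endpoints: -2.625, -2.25, -1.875, -1.5.
f(-2.625) = 15.046875, f(-2.25) = 9.9375, f(-1.875) = 5.671875, f(-1.5) = 2.25.
Sum = Δs · [f(-2.625) + f(-2.25) + f(-1.875) + f(-1.5)].
Sum = 12.33984375.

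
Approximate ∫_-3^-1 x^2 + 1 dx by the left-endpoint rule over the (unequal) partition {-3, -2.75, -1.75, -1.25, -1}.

13.734375

Subinterval widths: 0.25, 1, 0.5, 0.25.
Left endpoints: -3, -2.75, -1.75, -1.25.
f(-3) = 10, f(-2.75) = 8.5625, f(-1.75) = 4.0625, f(-1.25) = 2.5625.
Sum = Σ Δx_i · f(x_i).
Sum = 13.734375.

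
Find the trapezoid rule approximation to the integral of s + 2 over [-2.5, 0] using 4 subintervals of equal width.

Δs = (0 − (-2.5))/4 = 0.625.
f(-2.5) = -0.5, f(-1.875) = 0.125, f(-1.25) = 0.75, f(-0.625) = 1.375, f(0) = 2.
T_4 = (Δs/2)·[f(s_0) + 2f(s_1) + 2f(s_2) + 2f(s_3) + f(s_4)].
Sum = 1.875.

1.875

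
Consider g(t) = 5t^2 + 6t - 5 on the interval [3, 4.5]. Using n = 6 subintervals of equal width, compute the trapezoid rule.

133.203125

Δt = (4.5 − 3)/6 = 0.25.
g(3) = 58, g(3.25) = 67.3125, g(3.5) = 77.25, g(3.75) = 87.8125, g(4) = 99, g(4.25) = 110.8125, g(4.5) = 123.25.
T_6 = (Δt/2)·[g(t_0) + 2g(t_1) + ... + 2g(t_{5}) + g(t_6)].
Sum = 133.203125.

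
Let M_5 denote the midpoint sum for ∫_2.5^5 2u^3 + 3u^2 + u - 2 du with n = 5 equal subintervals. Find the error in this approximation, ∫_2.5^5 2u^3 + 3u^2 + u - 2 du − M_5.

1.328125

Exact integral: ∫_2.5^5 f(u) du = 406.71875.
M_5 = 405.390625.
Error = 406.71875 − 405.390625 = 1.328125.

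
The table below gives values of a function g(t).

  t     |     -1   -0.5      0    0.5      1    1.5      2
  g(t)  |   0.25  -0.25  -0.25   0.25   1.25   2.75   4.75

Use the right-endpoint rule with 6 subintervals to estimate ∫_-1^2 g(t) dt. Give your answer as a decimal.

4.25

Δt = 0.5.
Sum = 0.5·[(-0.25) + (-0.25) + 0.25 + 1.25 + 2.75 + 4.75] = 4.25.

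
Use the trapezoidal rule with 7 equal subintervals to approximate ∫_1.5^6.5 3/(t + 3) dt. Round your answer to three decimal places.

Δt = (6.5 − 1.5)/7 = 5/7.
f(1.5) = 2/3, f(31/14) = 42/73, f(41/14) = 42/83, f(51/14) = 14/31, f(61/14) = 42/103, f(71/14) = 42/113, f(81/14) = 14/41, f(6.5) = 6/19.
T_7 = (Δt/2)·[f(t_0) + 2f(t_1) + ... + 2f(t_{6}) + f(t_7)].
Sum ≈ 2.247.

2.247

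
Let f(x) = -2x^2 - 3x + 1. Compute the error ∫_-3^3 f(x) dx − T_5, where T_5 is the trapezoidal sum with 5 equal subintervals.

2.88

Exact integral: ∫_-3^3 f(x) dx = -30.
T_5 = -32.88.
Error = -30 − (-32.88) = 2.88.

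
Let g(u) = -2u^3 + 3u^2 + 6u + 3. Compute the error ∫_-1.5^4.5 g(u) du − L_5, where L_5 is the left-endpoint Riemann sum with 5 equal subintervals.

Exact integral: ∫_-1.5^4.5 g(u) du = -36.
L_5 = 14.76.
Error = -36 − 14.76 = -50.76.

-50.76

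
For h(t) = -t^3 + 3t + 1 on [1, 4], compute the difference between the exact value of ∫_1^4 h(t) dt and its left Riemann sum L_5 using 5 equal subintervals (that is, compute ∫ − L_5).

-14.85

Exact integral: ∫_1^4 h(t) dt = -38.25.
L_5 = -23.4.
Error = -38.25 − (-23.4) = -14.85.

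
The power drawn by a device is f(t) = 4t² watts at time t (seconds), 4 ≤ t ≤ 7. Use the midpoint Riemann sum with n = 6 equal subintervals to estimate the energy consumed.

371.75

Δt = (7 − 4)/6 = 0.5.
Midpoints: 4.25, 4.75, 5.25, 5.75, 6.25, 6.75.
f(4.25) = 72.25, f(4.75) = 90.25, f(5.25) = 110.25, f(5.75) = 132.25, f(6.25) = 156.25, f(6.75) = 182.25.
Sum = Δt · [f(4.25) + f(4.75) + f(5.25) + ...].
Sum = 371.75.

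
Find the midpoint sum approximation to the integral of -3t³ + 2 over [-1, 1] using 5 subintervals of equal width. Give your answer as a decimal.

4

Δt = (1 − (-1))/5 = 0.4.
Midpoints: -0.8, -0.4, 0, 0.4, 0.8.
f(-0.8) = 3.536, f(-0.4) = 2.192, f(0) = 2, f(0.4) = 1.808, f(0.8) = 0.464.
Sum = Δt · [f(-0.8) + f(-0.4) + f(0) + f(0.4) + f(0.8)].
Sum = 4.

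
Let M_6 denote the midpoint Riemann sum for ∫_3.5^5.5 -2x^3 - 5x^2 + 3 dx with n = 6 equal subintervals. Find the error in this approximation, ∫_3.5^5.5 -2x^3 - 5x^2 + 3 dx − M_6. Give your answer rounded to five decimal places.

Exact integral: ∫_3.5^5.5 f(x) dx ≈ -582.3333333.
M_6 ≈ -581.7407407.
Error ≈ -582.3333333 − (-581.7407407) ≈ -0.59259.

-0.59259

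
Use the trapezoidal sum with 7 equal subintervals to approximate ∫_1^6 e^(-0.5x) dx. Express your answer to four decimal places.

Δx = (6 − 1)/7 = 5/7.
f(1) ≈ 0.6065, f(12/7) ≈ 0.4244, f(17/7) ≈ 0.2969, f(22/7) ≈ 0.2077, f(27/7) ≈ 0.1454, f(32/7) ≈ 0.1017, f(37/7) ≈ 0.0712, f(6) ≈ 0.0498.
T_7 = (Δx/2)·[f(x_0) + 2f(x_1) + ... + 2f(x_{6}) + f(x_7)].
Sum ≈ 1.1253.

1.1253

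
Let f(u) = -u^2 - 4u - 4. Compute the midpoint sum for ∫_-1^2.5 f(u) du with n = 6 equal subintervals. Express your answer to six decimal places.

Δu = (2.5 − (-1))/6 = 7/12.
Midpoints: -17/24, -0.125, 11/24, 25/24, 1.625, 53/24.
f(-17/24) = -961/576, f(-0.125) = -3.515625, f(11/24) = -3481/576, f(25/24) = -5329/576, f(1.625) = -13.140625, f(53/24) = -10201/576.
Sum = Δu · [f(-17/24) + f(-0.125) + f(11/24) + ...].
Sum ≈ -29.942419.

-29.942419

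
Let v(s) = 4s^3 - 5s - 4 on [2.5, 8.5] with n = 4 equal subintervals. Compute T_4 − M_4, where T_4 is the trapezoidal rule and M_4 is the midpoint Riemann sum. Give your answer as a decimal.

222.75

T_4 = 5140.5.
M_4 = 4917.75.
T_4 − M_4 = 222.75.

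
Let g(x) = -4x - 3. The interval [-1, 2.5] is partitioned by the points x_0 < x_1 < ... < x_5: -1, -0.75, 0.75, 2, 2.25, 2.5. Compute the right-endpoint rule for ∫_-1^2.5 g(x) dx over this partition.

-29

Subinterval widths: 0.25, 1.5, 1.25, 0.25, 0.25.
Right endpoints: -0.75, 0.75, 2, 2.25, 2.5.
g(-0.75) = 0, g(0.75) = -6, g(2) = -11, g(2.25) = -12, g(2.5) = -13.
Sum = Σ Δx_i · g(x_i).
Sum = -29.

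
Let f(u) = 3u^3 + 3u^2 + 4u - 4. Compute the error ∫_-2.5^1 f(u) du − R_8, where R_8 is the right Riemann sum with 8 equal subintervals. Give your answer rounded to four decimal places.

-10.1086

Exact integral: ∫_-2.5^1 f(u) du = -36.421875.
R_8 ≈ -26.313232.
Error ≈ -36.421875 − (-26.313232) ≈ -10.1086.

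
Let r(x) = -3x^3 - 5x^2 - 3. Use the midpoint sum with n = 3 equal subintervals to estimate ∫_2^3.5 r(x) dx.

Δx = (3.5 − 2)/3 = 0.5.
Midpoints: 2.25, 2.75, 3.25.
r(2.25) = -62.484375, r(2.75) = -103.203125, r(3.25) = -158.796875.
Sum = Δx · [r(2.25) + r(2.75) + r(3.25)].
Sum = -162.2421875.

-162.2421875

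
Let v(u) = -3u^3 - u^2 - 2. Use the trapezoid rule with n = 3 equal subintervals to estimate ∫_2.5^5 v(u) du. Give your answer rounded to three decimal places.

Δu = (5 − 2.5)/3 = 5/6.
v(2.5) = -55.125, v(10/3) = -1118/9, v(25/6) = -236.375, v(5) = -402.
T_3 = (Δu/2)·[v(u_0) + 2v(u_1) + 2v(u_2) + v(u_3)].
Sum ≈ -490.966.

-490.966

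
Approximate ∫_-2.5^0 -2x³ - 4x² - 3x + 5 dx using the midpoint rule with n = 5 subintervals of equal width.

Δx = (0 − (-2.5))/5 = 0.5.
Midpoints: -2.25, -1.75, -1.25, -0.75, -0.25.
f(-2.25) = 14.28125, f(-1.75) = 8.71875, f(-1.25) = 6.40625, f(-0.75) = 5.84375, f(-0.25) = 5.53125.
Sum = Δx · [f(-2.25) + f(-1.75) + f(-1.25) + f(-0.75) + f(-0.25)].
Sum = 20.390625.

20.390625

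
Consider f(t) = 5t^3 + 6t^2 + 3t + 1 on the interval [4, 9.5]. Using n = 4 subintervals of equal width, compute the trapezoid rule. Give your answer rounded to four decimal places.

11750.8252

Δt = (9.5 − 4)/4 = 1.375.
f(4) = 429, f(5.375) = 495055/512, f(6.75) = 1832.359375, f(8.125) = 1588917/512, f(9.5) = 4857.875.
T_4 = (Δt/2)·[f(t_0) + 2f(t_1) + 2f(t_2) + 2f(t_3) + f(t_4)].
Sum ≈ 11750.8252.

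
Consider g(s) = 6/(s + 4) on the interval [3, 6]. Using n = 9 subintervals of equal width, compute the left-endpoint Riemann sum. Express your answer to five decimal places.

2.18348

Δs = (6 − 3)/9 = 1/3.
Left endpoints: 3, 10/3, 11/3, 4, 13/3, 14/3, 5, 16/3, 17/3.
g(3) = 6/7, g(10/3) = 9/11, g(11/3) = 18/23, g(4) = 0.75, g(13/3) = 0.72, g(14/3) = 9/13, g(5) = 2/3, g(16/3) = 9/14, g(17/3) = 18/29.
Sum = Δs · [g(3) + g(10/3) + g(11/3) + ...].
Sum ≈ 2.18348.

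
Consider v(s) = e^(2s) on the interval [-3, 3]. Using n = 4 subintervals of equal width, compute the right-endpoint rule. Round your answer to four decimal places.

636.8462

Δs = (3 − (-3))/4 = 1.5.
Right endpoints: -1.5, 0, 1.5, 3.
v(-1.5) ≈ 0.0498, v(0) ≈ 1.0000, v(1.5) ≈ 20.0855, v(3) ≈ 403.4288.
Sum = Δs · [v(-1.5) + v(0) + v(1.5) + v(3)].
Sum ≈ 636.8462.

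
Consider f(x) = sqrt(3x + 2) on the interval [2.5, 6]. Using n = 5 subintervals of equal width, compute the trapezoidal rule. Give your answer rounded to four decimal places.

Δx = (6 − 2.5)/5 = 0.7.
f(2.5) ≈ 3.0822, f(3.2) ≈ 3.4059, f(3.9) ≈ 3.7014, f(4.6) ≈ 3.9749, f(5.3) ≈ 4.2308, f(6) ≈ 4.4721.
T_5 = (Δx/2)·[f(x_0) + 2f(x_1) + ... + 2f(x_{4}) + f(x_5)].
Sum ≈ 13.3631.

13.3631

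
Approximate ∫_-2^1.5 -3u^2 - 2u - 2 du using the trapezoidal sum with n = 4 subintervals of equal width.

-17.96484375

Δu = (1.5 − (-2))/4 = 0.875.
f(-2) = -10, f(-1.125) = -3.546875, f(-0.25) = -1.6875, f(0.625) = -4.421875, f(1.5) = -11.75.
T_4 = (Δu/2)·[f(u_0) + 2f(u_1) + 2f(u_2) + 2f(u_3) + f(u_4)].
Sum = -17.96484375.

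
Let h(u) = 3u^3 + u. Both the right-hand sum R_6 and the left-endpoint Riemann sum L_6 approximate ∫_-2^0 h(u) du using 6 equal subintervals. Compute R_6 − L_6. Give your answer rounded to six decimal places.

8.666667

R_6 = -10.
L_6 ≈ -18.66666667.
R_6 − L_6 ≈ 8.666667.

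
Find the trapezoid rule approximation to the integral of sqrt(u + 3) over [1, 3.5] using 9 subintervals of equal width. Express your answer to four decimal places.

5.7142

Δu = (3.5 − 1)/9 = 5/18.
f(1) ≈ 2.0000, f(23/18) ≈ 2.0683, f(14/9) ≈ 2.1344, f(11/6) ≈ 2.1985, f(19/9) ≈ 2.2608, f(43/18) ≈ 2.3214, f(8/3) ≈ 2.3805, f(53/18) ≈ 2.4381, f(29/9) ≈ 2.4944, f(3.5) ≈ 2.5495.
T_9 = (Δu/2)·[f(u_0) + 2f(u_1) + ... + 2f(u_{8}) + f(u_9)].
Sum ≈ 5.7142.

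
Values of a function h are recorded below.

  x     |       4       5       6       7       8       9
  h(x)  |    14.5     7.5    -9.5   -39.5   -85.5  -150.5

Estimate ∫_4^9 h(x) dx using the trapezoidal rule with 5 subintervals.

Δx = 1.
T_5 = (1/2)·[14.5 + 2·7.5 + 2·(-9.5) + 2·(-39.5) + 2·(-85.5) + (-150.5)] = -195.

-195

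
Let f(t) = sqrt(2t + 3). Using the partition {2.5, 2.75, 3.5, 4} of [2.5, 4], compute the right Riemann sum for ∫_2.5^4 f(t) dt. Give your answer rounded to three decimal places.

4.759

Subinterval widths: 0.25, 0.75, 0.5.
Right endpoints: 2.75, 3.5, 4.
f(2.75) ≈ 2.915, f(3.5) ≈ 3.162, f(4) ≈ 3.317.
Sum = Σ Δt_i · f(t_i).
Sum ≈ 4.759.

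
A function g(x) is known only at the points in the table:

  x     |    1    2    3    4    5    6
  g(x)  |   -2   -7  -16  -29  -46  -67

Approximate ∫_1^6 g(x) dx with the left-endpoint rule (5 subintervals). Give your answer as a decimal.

-100

Δx = 1.
Sum = 1·[(-2) + (-7) + (-16) + (-29) + (-46)] = -100.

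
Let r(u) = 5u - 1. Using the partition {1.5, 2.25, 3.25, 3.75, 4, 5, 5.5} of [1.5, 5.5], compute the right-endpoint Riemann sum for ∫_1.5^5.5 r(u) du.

73.8125

Subinterval widths: 0.75, 1, 0.5, 0.25, 1, 0.5.
Right endpoints: 2.25, 3.25, 3.75, 4, 5, 5.5.
r(2.25) = 10.25, r(3.25) = 15.25, r(3.75) = 17.75, r(4) = 19, r(5) = 24, r(5.5) = 26.5.
Sum = Σ Δu_i · r(u_i).
Sum = 73.8125.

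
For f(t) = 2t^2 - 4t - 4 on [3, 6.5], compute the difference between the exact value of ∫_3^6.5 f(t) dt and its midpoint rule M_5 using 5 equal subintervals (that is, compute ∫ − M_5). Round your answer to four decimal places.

0.2858

Exact integral: ∫_3^6.5 f(t) dt ≈ 84.583333.
M_5 = 84.2975.
Error ≈ 84.583333 − 84.2975 ≈ 0.2858.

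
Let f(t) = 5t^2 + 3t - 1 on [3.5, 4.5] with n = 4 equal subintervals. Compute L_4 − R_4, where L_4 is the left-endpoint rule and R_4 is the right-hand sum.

L_4 = 86.09375.
R_4 = 96.84375.
L_4 − R_4 = -10.75.

-10.75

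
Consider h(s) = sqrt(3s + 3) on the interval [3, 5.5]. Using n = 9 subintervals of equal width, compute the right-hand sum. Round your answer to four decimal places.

Δs = (5.5 − 3)/9 = 5/18.
Right endpoints: 59/18, 32/9, 23/6, 37/9, 79/18, 14/3, 89/18, 47/9, 5.5.
h(59/18) ≈ 3.5824, h(32/9) ≈ 3.6968, h(23/6) ≈ 3.8079, h(37/9) ≈ 3.9158, h(79/18) ≈ 4.0208, h(14/3) ≈ 4.1231, h(89/18) ≈ 4.2230, h(47/9) ≈ 4.3205, h(5.5) ≈ 4.4159.
Sum = Δs · [h(59/18) + h(32/9) + h(23/6) + ...].
Sum ≈ 10.0295.

10.0295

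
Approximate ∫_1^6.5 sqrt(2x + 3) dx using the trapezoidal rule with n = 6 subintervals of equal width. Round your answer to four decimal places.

17.5928

Δx = (6.5 − 1)/6 = 11/12.
f(1) ≈ 2.2361, f(23/12) ≈ 2.6141, f(17/6) ≈ 2.9439, f(3.75) ≈ 3.2404, f(14/3) ≈ 3.5119, f(67/12) ≈ 3.7639, f(6.5) ≈ 4.0000.
T_6 = (Δx/2)·[f(x_0) + 2f(x_1) + ... + 2f(x_{5}) + f(x_6)].
Sum ≈ 17.5928.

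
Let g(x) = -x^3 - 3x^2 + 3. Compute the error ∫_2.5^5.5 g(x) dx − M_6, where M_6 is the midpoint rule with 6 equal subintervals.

Exact integral: ∫_2.5^5.5 g(x) dx = -360.75.
M_6 = -359.8125.
Error = -360.75 − (-359.8125) = -0.9375.

-0.9375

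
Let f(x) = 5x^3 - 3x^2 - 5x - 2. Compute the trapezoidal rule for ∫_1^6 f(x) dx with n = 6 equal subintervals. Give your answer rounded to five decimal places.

1334.89583

Δx = (6 − 1)/6 = 5/6.
f(1) = -5, f(11/6) = 2065/216, f(8/3) = 1570/27, f(3.5) = 158.125, f(13/3) = 8825/27, f(31/6) = 125645/216, f(6) = 940.
T_6 = (Δx/2)·[f(x_0) + 2f(x_1) + ... + 2f(x_{5}) + f(x_6)].
Sum ≈ 1334.89583.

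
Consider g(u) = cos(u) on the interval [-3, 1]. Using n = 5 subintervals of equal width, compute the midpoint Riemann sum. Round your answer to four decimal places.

Δu = (1 − (-3))/5 = 0.8.
Midpoints: -2.6, -1.8, -1, -0.2, 0.6.
g(-2.6) ≈ -0.8569, g(-1.8) ≈ -0.2272, g(-1) ≈ 0.5403, g(-0.2) ≈ 0.9801, g(0.6) ≈ 0.8253.
Sum = Δu · [g(-2.6) + g(-1.8) + g(-1) + g(-0.2) + g(0.6)].
Sum ≈ 1.0093.

1.0093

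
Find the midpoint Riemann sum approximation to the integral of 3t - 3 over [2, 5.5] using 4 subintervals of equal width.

28.875

Δt = (5.5 − 2)/4 = 0.875.
Midpoints: 2.4375, 3.3125, 4.1875, 5.0625.
f(2.4375) = 4.3125, f(3.3125) = 6.9375, f(4.1875) = 9.5625, f(5.0625) = 12.1875.
Sum = Δt · [f(2.4375) + f(3.3125) + f(4.1875) + f(5.0625)].
Sum = 28.875.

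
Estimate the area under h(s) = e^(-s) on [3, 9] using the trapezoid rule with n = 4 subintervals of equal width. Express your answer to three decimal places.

0.059

Δs = (9 − 3)/4 = 1.5.
h(3) ≈ 0.050, h(4.5) ≈ 0.011, h(6) ≈ 0.002, h(7.5) ≈ 0.001, h(9) ≈ 0.000.
T_4 = (Δs/2)·[h(s_0) + 2h(s_1) + 2h(s_2) + 2h(s_3) + h(s_4)].
Sum ≈ 0.059.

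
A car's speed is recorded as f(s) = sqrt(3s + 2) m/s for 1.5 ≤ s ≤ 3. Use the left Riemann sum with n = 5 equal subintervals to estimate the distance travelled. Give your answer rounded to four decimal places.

Δs = (3 − 1.5)/5 = 0.3.
Left endpoints: 1.5, 1.8, 2.1, 2.4, 2.7.
f(1.5) ≈ 2.5495, f(1.8) ≈ 2.7203, f(2.1) ≈ 2.8810, f(2.4) ≈ 3.0332, f(2.7) ≈ 3.1780.
Sum = Δs · [f(1.5) + f(1.8) + f(2.1) + f(2.4) + f(2.7)].
Sum ≈ 4.3086.

4.3086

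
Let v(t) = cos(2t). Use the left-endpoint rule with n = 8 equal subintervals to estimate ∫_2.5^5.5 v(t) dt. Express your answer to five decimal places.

Δt = (5.5 − 2.5)/8 = 0.375.
Left endpoints: 2.5, 2.875, 3.25, 3.625, 4, 4.375, 4.75, 5.125.
v(2.5) ≈ 0.28366, v(2.875) ≈ 0.86119, v(3.25) ≈ 0.97659, v(3.625) ≈ 0.56792, v(4) ≈ -0.14550, v(4.375) ≈ -0.78085, v(4.75) ≈ -0.99717, v(5.125) ≈ -0.67839.
Sum = Δt · [v(2.5) + v(2.875) + v(3.25) + ...].
Sum ≈ 0.03280.

0.03280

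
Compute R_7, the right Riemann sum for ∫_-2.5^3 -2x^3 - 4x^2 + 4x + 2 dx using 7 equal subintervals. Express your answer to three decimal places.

Δx = (3 − (-2.5))/7 = 11/14.
Right endpoints: -12/7, -13/14, -1/7, 9/14, 10/7, 31/14, 3.
f(-12/7) = -2242/343, f(-13/14) = -4887/1372, f(-1/7) = 464/343, f(9/14) = 3275/1372, f(10/7) = -2154/343, f(31/14) = -41803/1372, f(3) = -76.
Sum = Δx · [f(-12/7) + f(-13/14) + f(-1/7) + ...].
Sum ≈ -93.584.

-93.584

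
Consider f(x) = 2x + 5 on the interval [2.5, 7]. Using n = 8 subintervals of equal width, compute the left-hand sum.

62.71875

Δx = (7 − 2.5)/8 = 0.5625.
Left endpoints: 2.5, 3.0625, 3.625, 4.1875, 4.75, 5.3125, 5.875, 6.4375.
f(2.5) = 10, f(3.0625) = 11.125, f(3.625) = 12.25, f(4.1875) = 13.375, f(4.75) = 14.5, f(5.3125) = 15.625, f(5.875) = 16.75, f(6.4375) = 17.875.
Sum = Δx · [f(2.5) + f(3.0625) + f(3.625) + ...].
Sum = 62.71875.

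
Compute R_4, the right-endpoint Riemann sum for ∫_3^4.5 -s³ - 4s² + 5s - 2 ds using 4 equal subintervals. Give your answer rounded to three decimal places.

Δs = (4.5 − 3)/4 = 0.375.
Right endpoints: 3.375, 3.75, 4.125, 4.5.
f(3.375) = -35395/512, f(3.75) = -92.234375, f(4.125) = -61249/512, f(4.5) = -151.625.
Sum = Δs · [f(3.375) + f(3.75) + f(4.125) + f(4.5)].
Sum ≈ -162.231.

-162.231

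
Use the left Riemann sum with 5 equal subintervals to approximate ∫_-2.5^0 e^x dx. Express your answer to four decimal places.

0.7075

Δx = (0 − (-2.5))/5 = 0.5.
Left endpoints: -2.5, -2, -1.5, -1, -0.5.
f(-2.5) ≈ 0.0821, f(-2) ≈ 0.1353, f(-1.5) ≈ 0.2231, f(-1) ≈ 0.3679, f(-0.5) ≈ 0.6065.
Sum = Δx · [f(-2.5) + f(-2) + f(-1.5) + f(-1) + f(-0.5)].
Sum ≈ 0.7075.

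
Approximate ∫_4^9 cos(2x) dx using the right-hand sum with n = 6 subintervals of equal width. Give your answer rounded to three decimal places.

Δx = (9 − 4)/6 = 5/6.
Right endpoints: 29/6, 17/3, 6.5, 22/3, 49/6, 9.
f(29/6) ≈ -0.971, f(17/3) ≈ 0.331, f(6.5) ≈ 0.907, f(22/3) ≈ -0.505, f(49/6) ≈ -0.811, f(9) ≈ 0.660.
Sum = Δx · [f(29/6) + f(17/3) + f(6.5) + ...].
Sum ≈ -0.323.

-0.323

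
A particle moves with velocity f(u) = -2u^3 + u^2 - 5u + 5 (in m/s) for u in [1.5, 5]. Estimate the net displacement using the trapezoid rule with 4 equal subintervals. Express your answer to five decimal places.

Δu = (5 − 1.5)/4 = 0.875.
f(1.5) = -7, f(2.375) = -28.02734375, f(3.25) = -69.34375, f(4.125) = -138.98828125, f(5) = -245.
T_4 = (Δu/2)·[f(u_0) + 2f(u_1) + 2f(u_2) + 2f(u_3) + f(u_4)].
Sum ≈ -317.06445.

-317.06445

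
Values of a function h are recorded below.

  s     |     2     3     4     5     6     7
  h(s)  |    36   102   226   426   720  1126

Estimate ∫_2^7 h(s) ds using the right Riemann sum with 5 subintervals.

2600

Δs = 1.
Sum = 1·[102 + 226 + 426 + 720 + 1126] = 2600.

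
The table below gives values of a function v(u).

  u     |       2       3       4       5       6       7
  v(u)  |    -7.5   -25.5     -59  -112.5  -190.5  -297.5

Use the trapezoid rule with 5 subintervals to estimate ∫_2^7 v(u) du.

Δu = 1.
T_5 = (1/2)·[(-7.5) + 2·(-25.5) + 2·(-59) + 2·(-112.5) + 2·(-190.5) + (-297.5)] = -540.

-540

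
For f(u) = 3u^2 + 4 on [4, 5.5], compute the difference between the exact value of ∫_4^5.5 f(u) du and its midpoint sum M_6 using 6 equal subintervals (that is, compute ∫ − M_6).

0.0234375

Exact integral: ∫_4^5.5 f(u) du = 108.375.
M_6 = 108.3515625.
Error = 108.375 − 108.3515625 = 0.0234375.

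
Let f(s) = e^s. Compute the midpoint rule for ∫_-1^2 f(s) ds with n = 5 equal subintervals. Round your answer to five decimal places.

6.91695

Δs = (2 − (-1))/5 = 0.6.
Midpoints: -0.7, -0.1, 0.5, 1.1, 1.7.
f(-0.7) ≈ 0.49659, f(-0.1) ≈ 0.90484, f(0.5) ≈ 1.64872, f(1.1) ≈ 3.00417, f(1.7) ≈ 5.47395.
Sum = Δs · [f(-0.7) + f(-0.1) + f(0.5) + f(1.1) + f(1.7)].
Sum ≈ 6.91695.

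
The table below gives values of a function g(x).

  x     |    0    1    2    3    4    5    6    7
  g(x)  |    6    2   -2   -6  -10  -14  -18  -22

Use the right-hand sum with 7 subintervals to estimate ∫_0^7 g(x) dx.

Δx = 1.
Sum = 1·[2 + (-2) + (-6) + (-10) + (-14) + (-18) + (-22)] = -70.

-70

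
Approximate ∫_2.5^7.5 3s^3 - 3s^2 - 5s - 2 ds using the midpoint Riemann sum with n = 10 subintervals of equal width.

Δs = (7.5 − 2.5)/10 = 0.5.
Midpoints: 2.75, 3.25, 3.75, 4.25, 4.75, 5.25, 5.75, 6.25, 6.75, 7.25.
f(2.75) = 23.953125, f(3.25) = 53.046875, f(3.75) = 95.265625, f(4.25) = 152.859375, f(4.75) = 228.078125, f(5.25) = 323.171875, f(5.75) = 440.390625, f(6.25) = 581.984375, f(6.75) = 750.203125, f(7.25) = 947.296875.
Sum = Δs · [f(2.75) + f(3.25) + f(3.75) + ...].
Sum = 1798.125.

1798.125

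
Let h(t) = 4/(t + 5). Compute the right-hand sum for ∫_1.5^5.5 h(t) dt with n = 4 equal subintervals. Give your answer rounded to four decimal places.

Δt = (5.5 − 1.5)/4 = 1.
Right endpoints: 2.5, 3.5, 4.5, 5.5.
h(2.5) = 8/15, h(3.5) = 8/17, h(4.5) = 8/19, h(5.5) = 8/21.
Sum = Δt · [h(2.5) + h(3.5) + h(4.5) + h(5.5)].
Sum ≈ 1.8059.

1.8059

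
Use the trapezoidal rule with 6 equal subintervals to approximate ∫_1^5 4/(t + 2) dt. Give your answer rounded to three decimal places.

3.403

Δt = (5 − 1)/6 = 2/3.
f(1) = 4/3, f(5/3) = 12/11, f(7/3) = 12/13, f(3) = 0.8, f(11/3) = 12/17, f(13/3) = 12/19, f(5) = 4/7.
T_6 = (Δt/2)·[f(t_0) + 2f(t_1) + ... + 2f(t_{5}) + f(t_6)].
Sum ≈ 3.403.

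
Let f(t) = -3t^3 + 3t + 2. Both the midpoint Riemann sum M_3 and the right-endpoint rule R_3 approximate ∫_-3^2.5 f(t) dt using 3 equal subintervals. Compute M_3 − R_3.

M_3 ≈ 34.86197917.
R_3 ≈ -56.83333333.
M_3 − R_3 = 91.6953125.

91.6953125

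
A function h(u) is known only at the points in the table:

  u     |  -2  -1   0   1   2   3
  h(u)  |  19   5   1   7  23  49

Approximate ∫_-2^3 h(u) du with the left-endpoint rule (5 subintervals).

Δu = 1.
Sum = 1·[19 + 5 + 1 + 7 + 23] = 55.

55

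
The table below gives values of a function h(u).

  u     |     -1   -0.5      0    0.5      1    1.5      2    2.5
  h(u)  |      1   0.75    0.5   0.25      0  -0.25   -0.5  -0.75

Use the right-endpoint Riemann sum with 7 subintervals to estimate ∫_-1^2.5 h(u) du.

0

Δu = 0.5.
Sum = 0.5·[0.75 + 0.5 + 0.25 + 0 + (-0.25) + (-0.5) + (-0.75)] = 0.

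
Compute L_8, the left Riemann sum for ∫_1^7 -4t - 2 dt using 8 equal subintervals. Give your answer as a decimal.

-99

Δt = (7 − 1)/8 = 0.75.
Left endpoints: 1, 1.75, 2.5, 3.25, 4, 4.75, 5.5, 6.25.
f(1) = -6, f(1.75) = -9, f(2.5) = -12, f(3.25) = -15, f(4) = -18, f(4.75) = -21, f(5.5) = -24, f(6.25) = -27.
Sum = Δt · [f(1) + f(1.75) + f(2.5) + ...].
Sum = -99.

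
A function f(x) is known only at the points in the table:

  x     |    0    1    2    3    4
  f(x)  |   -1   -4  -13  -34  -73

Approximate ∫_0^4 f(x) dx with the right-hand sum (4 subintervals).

-124

Δx = 1.
Sum = 1·[(-4) + (-13) + (-34) + (-73)] = -124.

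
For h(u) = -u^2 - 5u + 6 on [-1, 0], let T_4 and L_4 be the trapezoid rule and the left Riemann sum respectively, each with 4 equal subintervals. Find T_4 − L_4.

T_4 = 8.15625.
L_4 = 8.65625.
T_4 − L_4 = -0.5.

-0.5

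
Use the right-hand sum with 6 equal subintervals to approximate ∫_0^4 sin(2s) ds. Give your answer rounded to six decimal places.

Δs = (4 − 0)/6 = 2/3.
Right endpoints: 2/3, 4/3, 2, 8/3, 10/3, 4.
f(2/3) ≈ 0.971938, f(4/3) ≈ 0.457273, f(2) ≈ -0.756802, f(8/3) ≈ -0.813329, f(10/3) ≈ 0.374151, f(4) ≈ 0.989358.
Sum = Δs · [f(2/3) + f(4/3) + f(2) + ...].
Sum ≈ 0.815059.

0.815059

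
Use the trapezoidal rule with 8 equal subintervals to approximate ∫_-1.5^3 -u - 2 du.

Δu = (3 − (-1.5))/8 = 0.5625.
f(-1.5) = -0.5, f(-0.9375) = -1.0625, f(-0.375) = -1.625, f(0.1875) = -2.1875, f(0.75) = -2.75, f(1.3125) = -3.3125, f(1.875) = -3.875, f(2.4375) = -4.4375, f(3) = -5.
T_8 = (Δu/2)·[f(u_0) + 2f(u_1) + ... + 2f(u_{7}) + f(u_8)].
Sum = -12.375.

-12.375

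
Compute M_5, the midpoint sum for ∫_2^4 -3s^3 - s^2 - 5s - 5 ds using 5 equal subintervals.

-237.92

Δs = (4 − 2)/5 = 0.4.
Midpoints: 2.2, 2.6, 3, 3.4, 3.8.
f(2.2) = -52.784, f(2.6) = -77.488, f(3) = -110, f(3.4) = -151.472, f(3.8) = -203.056.
Sum = Δs · [f(2.2) + f(2.6) + f(3) + f(3.4) + f(3.8)].
Sum = -237.92.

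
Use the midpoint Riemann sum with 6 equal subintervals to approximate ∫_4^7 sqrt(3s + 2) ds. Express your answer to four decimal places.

Δs = (7 − 4)/6 = 0.5.
Midpoints: 4.25, 4.75, 5.25, 5.75, 6.25, 6.75.
f(4.25) ≈ 3.8406, f(4.75) ≈ 4.0311, f(5.25) ≈ 4.2131, f(5.75) ≈ 4.3875, f(6.25) ≈ 4.5552, f(6.75) ≈ 4.7170.
Sum = Δs · [f(4.25) + f(4.75) + f(5.25) + ...].
Sum ≈ 12.8722.

12.8722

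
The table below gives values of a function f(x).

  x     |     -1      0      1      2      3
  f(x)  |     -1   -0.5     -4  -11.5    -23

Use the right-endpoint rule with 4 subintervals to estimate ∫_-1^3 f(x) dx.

Δx = 1.
Sum = 1·[(-0.5) + (-4) + (-11.5) + (-23)] = -39.

-39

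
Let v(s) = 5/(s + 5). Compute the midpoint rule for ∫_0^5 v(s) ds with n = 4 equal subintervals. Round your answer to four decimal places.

3.4561

Δs = (5 − 0)/4 = 1.25.
Midpoints: 0.625, 1.875, 3.125, 4.375.
v(0.625) = 8/9, v(1.875) = 8/11, v(3.125) = 8/13, v(4.375) = 8/15.
Sum = Δs · [v(0.625) + v(1.875) + v(3.125) + v(4.375)].
Sum ≈ 3.4561.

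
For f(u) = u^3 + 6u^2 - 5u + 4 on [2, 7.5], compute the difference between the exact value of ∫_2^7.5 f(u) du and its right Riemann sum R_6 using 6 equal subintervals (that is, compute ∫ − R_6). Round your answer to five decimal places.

-336.37370

Exact integral: ∫_2^7.5 f(u) du = 1506.140625.
R_6 ≈ 1842.5143229.
Error ≈ 1506.140625 − 1842.5143229 ≈ -336.37370.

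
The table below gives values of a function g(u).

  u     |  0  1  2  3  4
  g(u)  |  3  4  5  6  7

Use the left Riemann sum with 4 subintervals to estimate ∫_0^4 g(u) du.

Δu = 1.
Sum = 1·[3 + 4 + 5 + 6] = 18.

18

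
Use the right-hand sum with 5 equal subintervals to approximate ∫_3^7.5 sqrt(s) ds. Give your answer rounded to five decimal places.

Δs = (7.5 − 3)/5 = 0.9.
Right endpoints: 3.9, 4.8, 5.7, 6.6, 7.5.
f(3.9) ≈ 1.97484, f(4.8) ≈ 2.19089, f(5.7) ≈ 2.38747, f(6.6) ≈ 2.56905, f(7.5) ≈ 2.73861.
Sum = Δs · [f(3.9) + f(4.8) + f(5.7) + f(6.6) + f(7.5)].
Sum ≈ 10.67477.

10.67477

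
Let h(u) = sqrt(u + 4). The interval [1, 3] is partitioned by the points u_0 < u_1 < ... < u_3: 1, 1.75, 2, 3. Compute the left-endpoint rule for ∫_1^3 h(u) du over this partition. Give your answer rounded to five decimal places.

Subinterval widths: 0.75, 0.25, 1.
Left endpoints: 1, 1.75, 2.
h(1) ≈ 2.23607, h(1.75) ≈ 2.39792, h(2) ≈ 2.44949.
Sum = Σ Δu_i · h(u_i).
Sum ≈ 4.72602.

4.72602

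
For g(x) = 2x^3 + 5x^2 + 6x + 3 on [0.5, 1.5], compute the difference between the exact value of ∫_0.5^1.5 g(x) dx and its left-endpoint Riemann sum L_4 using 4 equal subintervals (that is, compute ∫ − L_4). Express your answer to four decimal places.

Exact integral: ∫_0.5^1.5 g(x) dx ≈ 16.916667.
L_4 = 14.21875.
Error ≈ 16.916667 − 14.21875 ≈ 2.6979.

2.6979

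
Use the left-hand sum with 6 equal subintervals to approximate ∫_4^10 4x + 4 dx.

180

Δx = (10 − 4)/6 = 1.
Left endpoints: 4, 5, 6, 7, 8, 9.
f(4) = 20, f(5) = 24, f(6) = 28, f(7) = 32, f(8) = 36, f(9) = 40.
Sum = Δx · [f(4) + f(5) + f(6) + ...].
Sum = 180.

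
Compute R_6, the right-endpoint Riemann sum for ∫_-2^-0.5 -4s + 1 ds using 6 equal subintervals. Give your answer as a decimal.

8.25

Δs = (-0.5 − (-2))/6 = 0.25.
Right endpoints: -1.75, -1.5, -1.25, -1, -0.75, -0.5.
f(-1.75) = 8, f(-1.5) = 7, f(-1.25) = 6, f(-1) = 5, f(-0.75) = 4, f(-0.5) = 3.
Sum = Δs · [f(-1.75) + f(-1.5) + f(-1.25) + ...].
Sum = 8.25.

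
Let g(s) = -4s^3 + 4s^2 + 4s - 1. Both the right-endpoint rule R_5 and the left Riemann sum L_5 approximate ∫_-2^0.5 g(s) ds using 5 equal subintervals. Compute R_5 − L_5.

-18.75

R_5 = 8.75.
L_5 = 27.5.
R_5 − L_5 = -18.75.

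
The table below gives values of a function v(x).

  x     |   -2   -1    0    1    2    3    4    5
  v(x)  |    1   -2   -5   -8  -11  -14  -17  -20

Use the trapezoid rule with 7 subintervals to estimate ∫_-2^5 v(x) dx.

-66.5

Δx = 1.
T_7 = (1/2)·[1 + 2·(-2) + 2·(-5) + 2·(-8) + 2·(-11) + 2·(-14) + 2·(-17) + (-20)] = -66.5.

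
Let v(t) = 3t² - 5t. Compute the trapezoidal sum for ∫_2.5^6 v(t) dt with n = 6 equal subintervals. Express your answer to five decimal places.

126.59549

Δt = (6 − 2.5)/6 = 7/12.
v(2.5) = 6.25, v(37/12) = 629/48, v(11/3) = 22, v(4.25) = 32.9375, v(29/6) = 551/12, v(65/12) = 60.9375, v(6) = 78.
T_6 = (Δt/2)·[v(t_0) + 2v(t_1) + ... + 2v(t_{5}) + v(t_6)].
Sum ≈ 126.59549.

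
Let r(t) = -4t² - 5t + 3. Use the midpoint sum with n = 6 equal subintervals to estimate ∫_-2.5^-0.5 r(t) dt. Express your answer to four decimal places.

0.4074

Δt = (-0.5 − (-2.5))/6 = 1/3.
Midpoints: -7/3, -2, -5/3, -4/3, -1, -2/3.
r(-7/3) = -64/9, r(-2) = -3, r(-5/3) = 2/9, r(-4/3) = 23/9, r(-1) = 4, r(-2/3) = 41/9.
Sum = Δt · [r(-7/3) + r(-2) + r(-5/3) + ...].
Sum ≈ 0.4074.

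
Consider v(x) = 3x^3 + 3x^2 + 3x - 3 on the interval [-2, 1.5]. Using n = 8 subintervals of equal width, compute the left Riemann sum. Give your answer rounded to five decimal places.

-18.48267

Δx = (1.5 − (-2))/8 = 0.4375.
Left endpoints: -2, -1.5625, -1.125, -0.6875, -0.25, 0.1875, 0.625, 1.0625.
v(-2) = -21, v(-1.5625) = -48363/4096, v(-1.125) = -3507/512, v(-0.6875) = -18921/4096, v(-0.25) = -3.609375, v(0.1875) = -9471/4096, v(0.625) = 399/512, v(1.0625) = 29379/4096.
Sum = Δx · [v(-2) + v(-1.5625) + v(-1.125) + ...].
Sum ≈ -18.48267.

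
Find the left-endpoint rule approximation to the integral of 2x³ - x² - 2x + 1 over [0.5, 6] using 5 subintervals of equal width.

Δx = (6 − 0.5)/5 = 1.1.
Left endpoints: 0.5, 1.6, 2.7, 3.8, 4.9.
f(0.5) = 0, f(1.6) = 3.432, f(2.7) = 27.676, f(3.8) = 88.704, f(4.9) = 202.488.
Sum = Δx · [f(0.5) + f(1.6) + f(2.7) + f(3.8) + f(4.9)].
Sum = 354.53.

354.53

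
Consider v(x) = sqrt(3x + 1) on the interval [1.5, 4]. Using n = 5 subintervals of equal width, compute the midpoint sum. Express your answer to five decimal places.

Δx = (4 − 1.5)/5 = 0.5.
Midpoints: 1.75, 2.25, 2.75, 3.25, 3.75.
v(1.75) ≈ 2.50000, v(2.25) ≈ 2.78388, v(2.75) ≈ 3.04138, v(3.25) ≈ 3.27872, v(3.75) ≈ 3.50000.
Sum = Δx · [v(1.75) + v(2.25) + v(2.75) + v(3.25) + v(3.75)].
Sum ≈ 7.55199.

7.55199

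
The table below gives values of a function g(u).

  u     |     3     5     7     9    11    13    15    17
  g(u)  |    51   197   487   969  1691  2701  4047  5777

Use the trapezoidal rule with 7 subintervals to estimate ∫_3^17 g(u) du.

26012

Δu = 2.
T_7 = (2/2)·[51 + 2·197 + 2·487 + 2·969 + 2·1691 + 2·2701 + 2·4047 + 5777] = 26012.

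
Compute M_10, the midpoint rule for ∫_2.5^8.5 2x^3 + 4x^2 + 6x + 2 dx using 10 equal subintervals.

Δx = (8.5 − 2.5)/10 = 0.6.
Midpoints: 2.8, 3.4, 4, 4.6, 5.2, 5.8, 6.4, 7, 7.6, 8.2.
f(2.8) = 94.064, f(3.4) = 147.248, f(4) = 218, f(4.6) = 308.912, f(5.2) = 422.576, f(5.8) = 561.584, f(6.4) = 728.528, f(7) = 926, f(7.6) = 1156.592, f(8.2) = 1422.896.
Sum = Δx · [f(2.8) + f(3.4) + f(4) + ...].
Sum = 3591.84.

3591.84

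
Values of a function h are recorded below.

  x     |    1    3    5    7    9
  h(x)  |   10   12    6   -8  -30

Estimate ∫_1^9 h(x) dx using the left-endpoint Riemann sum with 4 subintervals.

Δx = 2.
Sum = 2·[10 + 12 + 6 + (-8)] = 40.

40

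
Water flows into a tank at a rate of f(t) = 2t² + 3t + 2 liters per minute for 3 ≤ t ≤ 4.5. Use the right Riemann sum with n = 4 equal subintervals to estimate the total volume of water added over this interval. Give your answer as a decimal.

67.7578125

Δt = (4.5 − 3)/4 = 0.375.
Right endpoints: 3.375, 3.75, 4.125, 4.5.
f(3.375) = 34.90625, f(3.75) = 41.375, f(4.125) = 48.40625, f(4.5) = 56.
Sum = Δt · [f(3.375) + f(3.75) + f(4.125) + f(4.5)].
Sum = 67.7578125.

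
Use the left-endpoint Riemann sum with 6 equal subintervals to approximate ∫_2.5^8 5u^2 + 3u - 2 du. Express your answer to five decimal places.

766.86169

Δu = (8 − 2.5)/6 = 11/12.
Left endpoints: 2.5, 41/12, 13/3, 5.25, 37/6, 85/12.
f(2.5) = 36.75, f(41/12) = 9593/144, f(13/3) = 944/9, f(5.25) = 151.5625, f(37/6) = 7439/36, f(85/12) = 38897/144.
Sum = Δu · [f(2.5) + f(41/12) + f(13/3) + ...].
Sum ≈ 766.86169.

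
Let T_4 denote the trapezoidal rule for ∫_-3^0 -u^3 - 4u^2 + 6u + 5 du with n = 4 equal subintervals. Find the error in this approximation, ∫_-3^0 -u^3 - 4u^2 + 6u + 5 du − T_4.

Exact integral: ∫_-3^0 f(u) du = -27.75.
T_4 = -27.609375.
Error = -27.75 − (-27.609375) = -0.140625.

-0.140625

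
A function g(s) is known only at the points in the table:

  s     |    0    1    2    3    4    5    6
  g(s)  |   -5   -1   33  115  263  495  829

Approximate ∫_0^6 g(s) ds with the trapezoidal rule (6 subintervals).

1317

Δs = 1.
T_6 = (1/2)·[(-5) + 2·(-1) + 2·33 + 2·115 + 2·263 + 2·495 + 829] = 1317.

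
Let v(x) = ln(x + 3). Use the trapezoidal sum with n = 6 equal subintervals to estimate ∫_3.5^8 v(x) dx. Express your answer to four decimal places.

Δx = (8 − 3.5)/6 = 0.75.
v(3.5) ≈ 1.8718, v(4.25) ≈ 1.9810, v(5) ≈ 2.0794, v(5.75) ≈ 2.1691, v(6.5) ≈ 2.2513, v(7.25) ≈ 2.3273, v(8) ≈ 2.3979.
T_6 = (Δx/2)·[v(x_0) + 2v(x_1) + ... + 2v(x_{5}) + v(x_6)].
Sum ≈ 9.7072.

9.7072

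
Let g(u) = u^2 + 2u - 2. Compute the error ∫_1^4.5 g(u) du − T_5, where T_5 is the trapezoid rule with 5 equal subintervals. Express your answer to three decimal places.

-0.286

Exact integral: ∫_1^4.5 g(u) du ≈ 42.29167.
T_5 = 42.5775.
Error ≈ 42.29167 − 42.5775 ≈ -0.286.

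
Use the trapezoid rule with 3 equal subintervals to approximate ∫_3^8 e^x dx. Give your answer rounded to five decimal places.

3616.49112

Δx = (8 − 3)/3 = 5/3.
f(3) ≈ 20.08554, f(14/3) ≈ 106.34268, f(19/3) ≈ 563.03024, f(8) ≈ 2980.95799.
T_3 = (Δx/2)·[f(x_0) + 2f(x_1) + 2f(x_2) + f(x_3)].
Sum ≈ 3616.49112.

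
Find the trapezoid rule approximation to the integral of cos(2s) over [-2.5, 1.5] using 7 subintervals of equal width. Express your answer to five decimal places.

-0.36340

Δs = (1.5 − (-2.5))/7 = 4/7.
f(-2.5) ≈ 0.28366, f(-27/14) ≈ -0.75473, f(-19/14) ≈ -0.91009, f(-11/14) ≈ -0.00063, f(-3/14) ≈ 0.90956, f(5/14) ≈ 0.75556, f(13/14) ≈ -0.28245, f(1.5) ≈ -0.98999.
T_7 = (Δs/2)·[f(s_0) + 2f(s_1) + ... + 2f(s_{6}) + f(s_7)].
Sum ≈ -0.36340.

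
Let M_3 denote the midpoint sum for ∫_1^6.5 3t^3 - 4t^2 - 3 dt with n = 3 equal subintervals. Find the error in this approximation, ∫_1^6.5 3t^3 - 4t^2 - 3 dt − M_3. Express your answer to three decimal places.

Exact integral: ∫_1^6.5 f(t) dt ≈ 956.71354.
M_3 ≈ 910.88339.
Error ≈ 956.71354 − 910.88339 ≈ 45.830.

45.830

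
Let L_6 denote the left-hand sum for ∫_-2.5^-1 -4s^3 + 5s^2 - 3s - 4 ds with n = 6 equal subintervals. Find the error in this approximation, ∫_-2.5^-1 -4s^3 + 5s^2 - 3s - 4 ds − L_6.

-11.5625

Exact integral: ∫_-2.5^-1 f(s) ds = 64.3125.
L_6 = 75.875.
Error = 64.3125 − 75.875 = -11.5625.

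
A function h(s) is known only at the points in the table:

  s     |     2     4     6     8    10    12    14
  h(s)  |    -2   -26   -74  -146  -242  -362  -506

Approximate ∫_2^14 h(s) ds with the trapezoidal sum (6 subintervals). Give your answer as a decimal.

Δs = 2.
T_6 = (2/2)·[(-2) + 2·(-26) + 2·(-74) + 2·(-146) + 2·(-242) + 2·(-362) + (-506)] = -2208.

-2208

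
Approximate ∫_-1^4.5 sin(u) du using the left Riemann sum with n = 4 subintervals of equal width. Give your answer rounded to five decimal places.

Δu = (4.5 − (-1))/4 = 1.375.
Left endpoints: -1, 0.375, 1.75, 3.125.
f(-1) ≈ -0.84147, f(0.375) ≈ 0.36627, f(1.75) ≈ 0.98399, f(3.125) ≈ 0.01659.
Sum = Δu · [f(-1) + f(0.375) + f(1.75) + f(3.125)].
Sum ≈ 0.72240.

0.72240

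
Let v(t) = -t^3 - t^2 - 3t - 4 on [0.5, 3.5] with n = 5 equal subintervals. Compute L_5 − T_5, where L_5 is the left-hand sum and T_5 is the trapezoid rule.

19.125

L_5 = -63.885.
T_5 = -83.01.
L_5 − T_5 = 19.125.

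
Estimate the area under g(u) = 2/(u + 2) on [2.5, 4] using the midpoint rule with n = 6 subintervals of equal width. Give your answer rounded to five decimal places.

0.57525

Δu = (4 − 2.5)/6 = 0.25.
Midpoints: 2.625, 2.875, 3.125, 3.375, 3.625, 3.875.
g(2.625) = 16/37, g(2.875) = 16/39, g(3.125) = 16/41, g(3.375) = 16/43, g(3.625) = 16/45, g(3.875) = 16/47.
Sum = Δu · [g(2.625) + g(2.875) + g(3.125) + ...].
Sum ≈ 0.57525.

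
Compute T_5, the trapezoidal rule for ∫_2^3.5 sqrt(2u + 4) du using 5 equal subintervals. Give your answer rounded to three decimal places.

Δu = (3.5 − 2)/5 = 0.3.
f(2) ≈ 2.828, f(2.3) ≈ 2.933, f(2.6) ≈ 3.033, f(2.9) ≈ 3.130, f(3.2) ≈ 3.225, f(3.5) ≈ 3.317.
T_5 = (Δu/2)·[f(u_0) + 2f(u_1) + ... + 2f(u_{4}) + f(u_5)].
Sum ≈ 4.618.

4.618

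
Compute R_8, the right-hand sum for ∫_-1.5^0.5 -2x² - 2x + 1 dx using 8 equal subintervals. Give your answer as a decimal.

Δx = (0.5 − (-1.5))/8 = 0.25.
Right endpoints: -1.25, -1, -0.75, -0.5, -0.25, 0, 0.25, 0.5.
f(-1.25) = 0.375, f(-1) = 1, f(-0.75) = 1.375, f(-0.5) = 1.5, f(-0.25) = 1.375, f(0) = 1, f(0.25) = 0.375, f(0.5) = -0.5.
Sum = Δx · [f(-1.25) + f(-1) + f(-0.75) + ...].
Sum = 1.625.

1.625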